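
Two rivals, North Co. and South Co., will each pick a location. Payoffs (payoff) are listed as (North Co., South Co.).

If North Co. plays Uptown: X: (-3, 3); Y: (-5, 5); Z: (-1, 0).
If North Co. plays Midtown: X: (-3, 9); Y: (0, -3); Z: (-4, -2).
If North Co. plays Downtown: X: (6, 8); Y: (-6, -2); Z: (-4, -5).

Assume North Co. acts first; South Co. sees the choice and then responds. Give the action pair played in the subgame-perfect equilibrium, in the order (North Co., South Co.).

Backward induction with North Co. moving first.
- Uptown: BR = Y, leader payoff -5.
- Midtown: BR = X, leader payoff -3.
- Downtown: BR = X, leader payoff 6.
Maximizing over -5, -3, 6, North Co. chooses Downtown. Subgame-perfect outcome: (Downtown, X) with payoffs (6, 8).

(Downtown, X)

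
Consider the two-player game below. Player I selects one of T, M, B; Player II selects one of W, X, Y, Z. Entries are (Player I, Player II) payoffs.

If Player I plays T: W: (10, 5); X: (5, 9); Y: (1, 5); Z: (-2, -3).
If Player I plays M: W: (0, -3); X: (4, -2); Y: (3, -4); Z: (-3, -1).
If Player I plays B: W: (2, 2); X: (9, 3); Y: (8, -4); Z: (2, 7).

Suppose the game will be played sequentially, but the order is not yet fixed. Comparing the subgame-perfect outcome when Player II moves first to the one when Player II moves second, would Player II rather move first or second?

If Player I leads: Player II's best replies are T→X, M→Z, B→Z; Player I's induced payoffs 5, -3, 2; outcome (T, X), payoffs (5, 9).
If Player II leads: Player I's best replies are W→T, X→B, Y→B, Z→B; Player II's induced payoffs 5, 3, -4, 7; outcome (B, Z), payoffs (2, 7).
Player II gets 7 moving first and 9 moving second, so Player II prefers to move second.

second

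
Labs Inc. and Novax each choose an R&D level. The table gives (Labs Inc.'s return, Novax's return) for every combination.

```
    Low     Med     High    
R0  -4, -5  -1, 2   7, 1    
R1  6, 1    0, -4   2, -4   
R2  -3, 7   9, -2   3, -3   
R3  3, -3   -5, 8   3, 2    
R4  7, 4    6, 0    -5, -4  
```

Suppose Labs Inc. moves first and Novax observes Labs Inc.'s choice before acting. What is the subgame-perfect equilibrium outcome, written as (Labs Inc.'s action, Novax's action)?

Backward induction with Labs Inc. moving first.
- R0: Novax compares -5, 2, 1 and picks Med; Labs Inc. would get -1.
- R1: Novax compares 1, -4, -4 and picks Low; Labs Inc. would get 6.
- R2: Novax compares 7, -2, -3 and picks Low; Labs Inc. would get -3.
- R3: Novax compares -3, 8, 2 and picks Med; Labs Inc. would get -5.
- R4: Novax compares 4, 0, -4 and picks Low; Labs Inc. would get 7.
Maximizing over -1, 6, -3, -5, 7, Labs Inc. chooses R4. Subgame-perfect outcome: (R4, Low) with payoffs (7, 4).

(R4, Low)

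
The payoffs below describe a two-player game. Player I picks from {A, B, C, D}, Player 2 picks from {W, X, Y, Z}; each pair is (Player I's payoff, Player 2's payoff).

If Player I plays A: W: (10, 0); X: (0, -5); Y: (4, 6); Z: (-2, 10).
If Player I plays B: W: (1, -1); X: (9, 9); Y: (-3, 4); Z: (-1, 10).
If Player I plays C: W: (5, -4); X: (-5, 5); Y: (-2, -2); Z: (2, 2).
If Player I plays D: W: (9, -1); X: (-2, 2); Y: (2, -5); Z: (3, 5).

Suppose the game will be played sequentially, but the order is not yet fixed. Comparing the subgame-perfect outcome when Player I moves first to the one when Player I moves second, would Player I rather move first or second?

second

If Player I leads: Player 2's best replies are A→Z, B→Z, C→X, D→Z; Player I's induced payoffs -2, -1, -5, 3; outcome (D, Z), payoffs (3, 5).
If Player 2 leads: Player I's best replies are W→A, X→B, Y→A, Z→D; Player 2's induced payoffs 0, 9, 6, 5; outcome (B, X), payoffs (9, 9).
Player I gets 3 moving first and 9 moving second, so Player I prefers to move second.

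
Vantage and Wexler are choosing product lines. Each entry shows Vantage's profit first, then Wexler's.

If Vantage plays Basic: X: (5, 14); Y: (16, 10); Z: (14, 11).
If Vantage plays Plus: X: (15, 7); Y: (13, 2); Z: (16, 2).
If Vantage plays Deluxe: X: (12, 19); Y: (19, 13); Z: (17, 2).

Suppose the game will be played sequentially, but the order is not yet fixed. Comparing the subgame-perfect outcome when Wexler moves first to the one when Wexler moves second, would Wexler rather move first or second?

If Vantage leads: Wexler's best replies are Basic→X, Plus→X, Deluxe→X; Vantage's induced payoffs 5, 15, 12; outcome (Plus, X), payoffs (15, 7).
If Wexler leads: Vantage's best replies are X→Plus, Y→Deluxe, Z→Deluxe; Wexler's induced payoffs 7, 13, 2; outcome (Deluxe, Y), payoffs (19, 13).
Wexler gets 13 moving first and 7 moving second, so Wexler prefers to move first.

first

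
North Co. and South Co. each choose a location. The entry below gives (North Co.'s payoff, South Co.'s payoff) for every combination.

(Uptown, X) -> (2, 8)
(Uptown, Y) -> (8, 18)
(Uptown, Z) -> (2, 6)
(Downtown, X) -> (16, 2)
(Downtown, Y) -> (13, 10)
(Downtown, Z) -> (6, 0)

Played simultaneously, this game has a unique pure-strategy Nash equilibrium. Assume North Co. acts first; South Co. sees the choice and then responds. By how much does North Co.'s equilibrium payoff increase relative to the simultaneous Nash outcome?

South Co. best-responds to each possible North Co. move:
- Uptown → South Co. plays Y (best of 8, 18, 6); North Co. gets 8.
- Downtown → South Co. plays Y (best of 2, 10, 0); North Co. gets 13.
Among 8, 13, the best is 13 at Downtown. Subgame-perfect outcome: (Downtown, Y) with payoffs (13, 10).
For the simultaneous game, intersect best replies.
North Co.'s best replies: X→Downtown; Y→Downtown; Z→Downtown.
South Co.'s best replies: Uptown→Y; Downtown→Y.
Only (Downtown, Y) has each player best-responding; Nash payoffs (13, 10).
North Co.'s commitment gain: 13 − 13 = 0.

0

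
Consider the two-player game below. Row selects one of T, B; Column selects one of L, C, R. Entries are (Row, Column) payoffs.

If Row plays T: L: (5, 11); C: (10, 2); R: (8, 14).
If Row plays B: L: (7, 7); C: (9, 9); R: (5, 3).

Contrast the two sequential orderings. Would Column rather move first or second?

If Row leads: Column's best replies are T→R, B→C; Row's induced payoffs 8, 9; outcome (B, C), payoffs (9, 9).
If Column leads: Row's best replies are L→B, C→T, R→T; Column's induced payoffs 7, 2, 14; outcome (T, R), payoffs (8, 14).
Column gets 14 moving first and 9 moving second, so Column prefers to move first.

first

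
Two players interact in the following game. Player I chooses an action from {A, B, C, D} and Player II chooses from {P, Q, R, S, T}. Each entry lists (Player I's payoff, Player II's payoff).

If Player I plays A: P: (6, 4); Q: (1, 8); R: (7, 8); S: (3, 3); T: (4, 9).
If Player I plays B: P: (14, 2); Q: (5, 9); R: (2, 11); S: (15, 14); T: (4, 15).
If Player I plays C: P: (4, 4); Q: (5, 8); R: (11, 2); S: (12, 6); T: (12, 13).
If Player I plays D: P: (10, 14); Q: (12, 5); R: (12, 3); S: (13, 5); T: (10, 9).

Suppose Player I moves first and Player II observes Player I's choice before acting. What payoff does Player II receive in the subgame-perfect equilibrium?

Work backward from Player II's decision.
- A: BR = T, leader payoff 4.
- B: BR = T, leader payoff 4.
- C: BR = T, leader payoff 12.
- D: BR = P, leader payoff 10.
Maximizing over 4, 4, 12, 10, Player I chooses C. Subgame-perfect outcome: (C, T) with payoffs (12, 13).

13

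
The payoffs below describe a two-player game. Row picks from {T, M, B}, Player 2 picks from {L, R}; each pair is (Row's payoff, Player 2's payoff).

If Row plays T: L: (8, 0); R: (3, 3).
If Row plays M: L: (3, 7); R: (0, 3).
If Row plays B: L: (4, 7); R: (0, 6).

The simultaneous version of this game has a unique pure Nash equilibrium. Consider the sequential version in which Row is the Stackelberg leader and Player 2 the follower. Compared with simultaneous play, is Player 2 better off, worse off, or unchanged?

better off

Solve by backward induction (Row leads).
- T: BR = R, leader payoff 3.
- M: BR = L, leader payoff 3.
- B: BR = L, leader payoff 4.
Among 3, 3, 4, the best is 4 at B. Subgame-perfect outcome: (B, L) with payoffs (4, 7).
Under simultaneous play:
Row's best replies: L→T; R→T.
Player 2's best replies: T→R; M→L; B→L.
Only (T, R) has each player best-responding; Nash payoffs (3, 3).
Player 2 earns 7 sequentially versus 3 at the Nash outcome: better off.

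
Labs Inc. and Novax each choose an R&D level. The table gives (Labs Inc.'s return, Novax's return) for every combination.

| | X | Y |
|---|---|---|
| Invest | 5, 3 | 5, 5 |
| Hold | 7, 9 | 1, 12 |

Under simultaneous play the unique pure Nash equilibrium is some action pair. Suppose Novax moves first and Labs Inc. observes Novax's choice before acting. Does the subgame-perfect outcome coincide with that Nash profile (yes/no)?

no

Labs Inc. best-responds to each possible Novax move:
- X: Labs Inc. compares 5, 7 and picks Hold; Novax would get 9.
- Y: Labs Inc. compares 5, 1 and picks Invest; Novax would get 5.
Among 9, 5, the best is 9 at X. Subgame-perfect outcome: (Hold, X) with payoffs (7, 9).
Under simultaneous play:
Labs Inc.'s best replies: X→Hold; Y→Invest.
Novax's best replies: Invest→Y; Hold→Y.
The unique mutual best reply is (Invest, Y), giving (5, 5).
Sequential outcome (Hold, X) differs from the Nash profile (Invest, Y).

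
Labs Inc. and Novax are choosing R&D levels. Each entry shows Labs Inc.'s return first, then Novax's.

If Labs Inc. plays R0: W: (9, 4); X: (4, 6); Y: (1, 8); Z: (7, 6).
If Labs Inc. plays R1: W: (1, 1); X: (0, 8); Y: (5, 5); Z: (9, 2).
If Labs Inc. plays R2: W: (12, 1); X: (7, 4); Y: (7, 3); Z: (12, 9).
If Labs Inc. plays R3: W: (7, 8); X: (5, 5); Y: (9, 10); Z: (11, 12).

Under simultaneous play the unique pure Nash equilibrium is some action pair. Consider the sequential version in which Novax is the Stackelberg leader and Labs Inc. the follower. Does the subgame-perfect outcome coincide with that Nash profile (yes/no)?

Backward induction with Novax moving first.
- W → Labs Inc. plays R2 (best of 9, 1, 12, 7); Novax gets 1.
- X → Labs Inc. plays R2 (best of 4, 0, 7, 5); Novax gets 4.
- Y → Labs Inc. plays R3 (best of 1, 5, 7, 9); Novax gets 10.
- Z → Labs Inc. plays R2 (best of 7, 9, 12, 11); Novax gets 9.
Novax's induced payoffs are 1, 4, 10, 9, so Novax commits to Y. Subgame-perfect outcome: (R3, Y) with payoffs (9, 10).
Under simultaneous play:
Labs Inc.'s best replies: W→R2; X→R2; Y→R3; Z→R2.
Novax's best replies: R0→Y; R1→X; R2→Z; R3→Z.
Only (R2, Z) has each player best-responding; Nash payoffs (12, 9).
Sequential outcome (R3, Y) differs from the Nash profile (R2, Z).

no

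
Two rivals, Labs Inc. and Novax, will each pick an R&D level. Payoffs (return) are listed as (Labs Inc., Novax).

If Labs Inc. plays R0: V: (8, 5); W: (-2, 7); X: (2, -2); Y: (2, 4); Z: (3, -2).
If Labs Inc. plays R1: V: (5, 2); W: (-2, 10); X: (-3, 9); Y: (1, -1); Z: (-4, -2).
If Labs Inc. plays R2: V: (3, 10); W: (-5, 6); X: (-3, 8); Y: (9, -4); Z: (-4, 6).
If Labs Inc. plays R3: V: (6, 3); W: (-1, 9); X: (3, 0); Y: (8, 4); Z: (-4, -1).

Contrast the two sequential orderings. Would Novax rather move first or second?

If Labs Inc. leads: Novax's best replies are R0→W, R1→W, R2→V, R3→W; Labs Inc.'s induced payoffs -2, -2, 3, -1; outcome (R2, V), payoffs (3, 10).
If Novax leads: Labs Inc.'s best replies are V→R0, W→R3, X→R3, Y→R2, Z→R0; Novax's induced payoffs 5, 9, 0, -4, -2; outcome (R3, W), payoffs (-1, 9).
Novax gets 9 moving first and 10 moving second, so Novax prefers to move second.

second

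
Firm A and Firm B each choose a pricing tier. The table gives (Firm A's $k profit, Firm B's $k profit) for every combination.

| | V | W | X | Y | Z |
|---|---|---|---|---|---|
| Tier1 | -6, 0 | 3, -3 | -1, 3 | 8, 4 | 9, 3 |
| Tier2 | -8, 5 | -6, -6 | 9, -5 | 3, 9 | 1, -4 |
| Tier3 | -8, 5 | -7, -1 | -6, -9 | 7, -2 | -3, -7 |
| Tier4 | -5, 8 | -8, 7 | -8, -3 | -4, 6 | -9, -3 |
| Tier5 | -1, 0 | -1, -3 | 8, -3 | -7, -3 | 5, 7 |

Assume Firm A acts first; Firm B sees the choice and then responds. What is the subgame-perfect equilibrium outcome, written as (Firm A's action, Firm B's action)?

Work backward from Firm B's decision.
- Tier1 → Firm B plays Y (best of 0, -3, 3, 4, 3); Firm A gets 8.
- Tier2 → Firm B plays Y (best of 5, -6, -5, 9, -4); Firm A gets 3.
- Tier3 → Firm B plays V (best of 5, -1, -9, -2, -7); Firm A gets -8.
- Tier4 → Firm B plays V (best of 8, 7, -3, 6, -3); Firm A gets -5.
- Tier5 → Firm B plays Z (best of 0, -3, -3, -3, 7); Firm A gets 5.
Firm A's induced payoffs are 8, 3, -8, -5, 5, so Firm A commits to Tier1. Subgame-perfect outcome: (Tier1, Y) with payoffs (8, 4).

(Tier1, Y)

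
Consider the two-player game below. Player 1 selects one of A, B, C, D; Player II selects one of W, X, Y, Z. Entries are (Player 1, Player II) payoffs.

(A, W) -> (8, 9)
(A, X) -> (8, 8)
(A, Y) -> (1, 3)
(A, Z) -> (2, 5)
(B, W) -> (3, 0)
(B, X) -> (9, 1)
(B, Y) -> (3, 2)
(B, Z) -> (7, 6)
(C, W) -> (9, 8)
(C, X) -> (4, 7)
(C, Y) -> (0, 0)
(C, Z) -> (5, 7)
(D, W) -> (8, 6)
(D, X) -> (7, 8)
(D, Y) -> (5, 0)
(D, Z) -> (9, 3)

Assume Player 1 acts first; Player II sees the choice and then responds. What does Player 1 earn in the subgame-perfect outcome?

9

Player II best-responds to each possible Player 1 move:
- A: Player II compares 9, 8, 3, 5 and picks W; Player 1 would get 8.
- B: Player II compares 0, 1, 2, 6 and picks Z; Player 1 would get 7.
- C: Player II compares 8, 7, 0, 7 and picks W; Player 1 would get 9.
- D: Player II compares 6, 8, 0, 3 and picks X; Player 1 would get 7.
Maximizing over 8, 7, 9, 7, Player 1 chooses C. Subgame-perfect outcome: (C, W) with payoffs (9, 8).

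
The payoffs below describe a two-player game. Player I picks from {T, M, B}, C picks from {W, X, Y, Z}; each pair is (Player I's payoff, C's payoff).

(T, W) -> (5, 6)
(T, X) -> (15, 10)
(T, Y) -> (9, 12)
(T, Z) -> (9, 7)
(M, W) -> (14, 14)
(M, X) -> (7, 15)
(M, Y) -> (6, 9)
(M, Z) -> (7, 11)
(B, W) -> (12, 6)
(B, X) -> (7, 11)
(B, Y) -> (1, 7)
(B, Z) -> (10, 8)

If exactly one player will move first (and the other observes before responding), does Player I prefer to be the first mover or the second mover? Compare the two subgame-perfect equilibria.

If Player I leads: C's best replies are T→Y, M→X, B→X; Player I's induced payoffs 9, 7, 7; outcome (T, Y), payoffs (9, 12).
If C leads: Player I's best replies are W→M, X→T, Y→T, Z→B; C's induced payoffs 14, 10, 12, 8; outcome (M, W), payoffs (14, 14).
Player I gets 9 moving first and 14 moving second, so Player I prefers to move second.

second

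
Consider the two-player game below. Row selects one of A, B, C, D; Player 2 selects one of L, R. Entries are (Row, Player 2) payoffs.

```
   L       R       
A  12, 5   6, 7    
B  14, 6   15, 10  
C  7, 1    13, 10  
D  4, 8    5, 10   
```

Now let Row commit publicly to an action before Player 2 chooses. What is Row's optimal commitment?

B

Work backward from Player 2's decision.
- A: Player 2 compares 5, 7 and picks R; Row would get 6.
- B: Player 2 compares 6, 10 and picks R; Row would get 15.
- C: Player 2 compares 1, 10 and picks R; Row would get 13.
- D: Player 2 compares 8, 10 and picks R; Row would get 5.
Maximizing over 6, 15, 13, 5, Row chooses B. Subgame-perfect outcome: (B, R) with payoffs (15, 10).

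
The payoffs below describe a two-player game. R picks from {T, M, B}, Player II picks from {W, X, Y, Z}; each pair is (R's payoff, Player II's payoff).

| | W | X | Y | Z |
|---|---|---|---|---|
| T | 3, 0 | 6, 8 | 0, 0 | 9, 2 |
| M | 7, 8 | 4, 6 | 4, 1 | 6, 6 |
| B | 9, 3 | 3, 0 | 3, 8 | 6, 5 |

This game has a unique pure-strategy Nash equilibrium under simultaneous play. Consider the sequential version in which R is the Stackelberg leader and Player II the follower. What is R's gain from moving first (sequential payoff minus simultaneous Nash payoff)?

Player II best-responds to each possible R move:
- T → Player II plays X (best of 0, 8, 0, 2); R gets 6.
- M → Player II plays W (best of 8, 6, 1, 6); R gets 7.
- B → Player II plays Y (best of 3, 0, 8, 5); R gets 3.
Maximizing over 6, 7, 3, R chooses M. Subgame-perfect outcome: (M, W) with payoffs (7, 8).
Under simultaneous play:
R's best replies: W→B; X→T; Y→M; Z→T.
Player II's best replies: T→X; M→W; B→Y.
Only (T, X) has each player best-responding; Nash payoffs (6, 8).
R's commitment gain: 7 − 6 = 1.

1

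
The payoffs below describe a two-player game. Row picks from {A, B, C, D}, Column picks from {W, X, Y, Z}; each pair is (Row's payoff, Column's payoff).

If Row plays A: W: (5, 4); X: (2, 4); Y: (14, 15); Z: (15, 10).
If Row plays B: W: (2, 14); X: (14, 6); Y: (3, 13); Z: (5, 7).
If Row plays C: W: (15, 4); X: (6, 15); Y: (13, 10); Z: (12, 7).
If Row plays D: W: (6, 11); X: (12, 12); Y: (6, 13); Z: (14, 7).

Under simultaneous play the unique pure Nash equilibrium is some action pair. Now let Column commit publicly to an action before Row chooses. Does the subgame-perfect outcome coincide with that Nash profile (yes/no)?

yes

Backward induction with Column moving first.
- W: BR = C, leader payoff 4.
- X: BR = B, leader payoff 6.
- Y: BR = A, leader payoff 15.
- Z: BR = A, leader payoff 10.
Among 4, 6, 15, 10, the best is 15 at Y. Subgame-perfect outcome: (A, Y) with payoffs (14, 15).
Under simultaneous play:
Row's best replies: W→C; X→B; Y→A; Z→A.
Column's best replies: A→Y; B→W; C→X; D→Y.
Only (A, Y) has each player best-responding; Nash payoffs (14, 15).
Sequential outcome (A, Y) coincides with the Nash profile (A, Y).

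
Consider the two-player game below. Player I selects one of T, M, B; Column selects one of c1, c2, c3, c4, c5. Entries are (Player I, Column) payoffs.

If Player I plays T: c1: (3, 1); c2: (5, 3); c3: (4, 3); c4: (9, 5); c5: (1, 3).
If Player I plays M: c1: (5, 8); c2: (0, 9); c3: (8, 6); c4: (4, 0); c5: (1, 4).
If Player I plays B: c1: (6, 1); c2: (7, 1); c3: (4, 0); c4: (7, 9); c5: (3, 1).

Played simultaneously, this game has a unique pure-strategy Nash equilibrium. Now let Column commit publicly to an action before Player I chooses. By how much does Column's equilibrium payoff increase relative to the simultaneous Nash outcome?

Work backward from Player I's decision.
- c1: Player I compares 3, 5, 6 and picks B; Column would get 1.
- c2: Player I compares 5, 0, 7 and picks B; Column would get 1.
- c3: Player I compares 4, 8, 4 and picks M; Column would get 6.
- c4: Player I compares 9, 4, 7 and picks T; Column would get 5.
- c5: Player I compares 1, 1, 3 and picks B; Column would get 1.
Maximizing over 1, 1, 6, 5, 1, Column chooses c3. Subgame-perfect outcome: (M, c3) with payoffs (8, 6).
Under simultaneous play:
Player I's best replies: c1→B; c2→B; c3→M; c4→T; c5→B.
Column's best replies: T→c4; M→c2; B→c4.
The unique mutual best reply is (T, c4), giving (9, 5).
Column's commitment gain: 6 − 5 = 1.

1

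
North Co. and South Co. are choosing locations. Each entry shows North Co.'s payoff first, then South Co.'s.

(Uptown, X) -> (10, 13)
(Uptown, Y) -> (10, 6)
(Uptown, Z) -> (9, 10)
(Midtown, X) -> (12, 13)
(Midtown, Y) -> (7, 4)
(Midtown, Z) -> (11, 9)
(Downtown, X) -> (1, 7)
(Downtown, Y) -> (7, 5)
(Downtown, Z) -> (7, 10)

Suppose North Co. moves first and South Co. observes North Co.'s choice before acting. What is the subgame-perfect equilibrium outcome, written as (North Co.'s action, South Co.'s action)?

(Midtown, X)

South Co. best-responds to each possible North Co. move:
- Uptown → South Co. plays X (best of 13, 6, 10); North Co. gets 10.
- Midtown → South Co. plays X (best of 13, 4, 9); North Co. gets 12.
- Downtown → South Co. plays Z (best of 7, 5, 10); North Co. gets 7.
Maximizing over 10, 12, 7, North Co. chooses Midtown. Subgame-perfect outcome: (Midtown, X) with payoffs (12, 13).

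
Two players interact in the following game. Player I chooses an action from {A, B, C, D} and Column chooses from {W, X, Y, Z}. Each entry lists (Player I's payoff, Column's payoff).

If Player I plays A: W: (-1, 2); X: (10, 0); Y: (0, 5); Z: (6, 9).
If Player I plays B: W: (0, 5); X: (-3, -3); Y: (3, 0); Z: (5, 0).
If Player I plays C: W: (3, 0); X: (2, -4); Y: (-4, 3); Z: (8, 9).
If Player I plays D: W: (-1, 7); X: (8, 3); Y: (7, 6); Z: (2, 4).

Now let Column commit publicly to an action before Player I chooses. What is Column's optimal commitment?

Backward induction with Column moving first.
- W: Player I compares -1, 0, 3, -1 and picks C; Column would get 0.
- X: Player I compares 10, -3, 2, 8 and picks A; Column would get 0.
- Y: Player I compares 0, 3, -4, 7 and picks D; Column would get 6.
- Z: Player I compares 6, 5, 8, 2 and picks C; Column would get 9.
Column's induced payoffs are 0, 0, 6, 9, so Column commits to Z. Subgame-perfect outcome: (C, Z) with payoffs (8, 9).

Z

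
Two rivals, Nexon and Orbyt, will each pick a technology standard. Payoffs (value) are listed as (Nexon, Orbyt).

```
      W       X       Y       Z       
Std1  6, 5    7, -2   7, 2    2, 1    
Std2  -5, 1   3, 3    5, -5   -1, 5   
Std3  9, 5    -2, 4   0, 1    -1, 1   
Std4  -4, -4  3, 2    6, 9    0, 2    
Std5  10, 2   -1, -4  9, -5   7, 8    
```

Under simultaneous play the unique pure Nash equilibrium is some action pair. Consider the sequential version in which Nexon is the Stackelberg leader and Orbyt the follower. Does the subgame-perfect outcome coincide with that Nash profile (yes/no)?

Orbyt best-responds to each possible Nexon move:
- Std1: BR = W, leader payoff 6.
- Std2: BR = Z, leader payoff -1.
- Std3: BR = W, leader payoff 9.
- Std4: BR = Y, leader payoff 6.
- Std5: BR = Z, leader payoff 7.
Maximizing over 6, -1, 9, 6, 7, Nexon chooses Std3. Subgame-perfect outcome: (Std3, W) with payoffs (9, 5).
For the simultaneous game, intersect best replies.
Nexon's best replies: W→Std5; X→Std1; Y→Std5; Z→Std5.
Orbyt's best replies: Std1→W; Std2→Z; Std3→W; Std4→Y; Std5→Z.
The unique mutual best reply is (Std5, Z), giving (7, 8).
Sequential outcome (Std3, W) differs from the Nash profile (Std5, Z).

no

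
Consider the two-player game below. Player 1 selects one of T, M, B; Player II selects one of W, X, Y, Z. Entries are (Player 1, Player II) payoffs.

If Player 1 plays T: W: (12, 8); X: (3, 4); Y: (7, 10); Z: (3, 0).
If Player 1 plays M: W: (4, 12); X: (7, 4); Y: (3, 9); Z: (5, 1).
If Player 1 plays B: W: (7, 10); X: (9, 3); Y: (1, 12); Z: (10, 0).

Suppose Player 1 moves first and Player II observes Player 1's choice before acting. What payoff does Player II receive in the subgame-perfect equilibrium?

10

Player II best-responds to each possible Player 1 move:
- T: Player II compares 8, 4, 10, 0 and picks Y; Player 1 would get 7.
- M: Player II compares 12, 4, 9, 1 and picks W; Player 1 would get 4.
- B: Player II compares 10, 3, 12, 0 and picks Y; Player 1 would get 1.
Among 7, 4, 1, the best is 7 at T. Subgame-perfect outcome: (T, Y) with payoffs (7, 10).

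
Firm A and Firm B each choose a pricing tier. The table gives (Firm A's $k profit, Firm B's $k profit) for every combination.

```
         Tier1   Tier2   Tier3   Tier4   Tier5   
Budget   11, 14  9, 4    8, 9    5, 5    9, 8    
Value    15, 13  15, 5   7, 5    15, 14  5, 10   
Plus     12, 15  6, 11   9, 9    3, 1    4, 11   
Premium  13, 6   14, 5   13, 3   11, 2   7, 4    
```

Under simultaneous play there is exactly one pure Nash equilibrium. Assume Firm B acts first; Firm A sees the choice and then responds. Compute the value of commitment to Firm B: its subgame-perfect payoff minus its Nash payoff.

Work backward from Firm A's decision.
- Tier1: Firm A compares 11, 15, 12, 13 and picks Value; Firm B would get 13.
- Tier2: Firm A compares 9, 15, 6, 14 and picks Value; Firm B would get 5.
- Tier3: Firm A compares 8, 7, 9, 13 and picks Premium; Firm B would get 3.
- Tier4: Firm A compares 5, 15, 3, 11 and picks Value; Firm B would get 14.
- Tier5: Firm A compares 9, 5, 4, 7 and picks Budget; Firm B would get 8.
Among 13, 5, 3, 14, 8, the best is 14 at Tier4. Subgame-perfect outcome: (Value, Tier4) with payoffs (15, 14).
Under simultaneous play:
Firm A's best replies: Tier1→Value; Tier2→Value; Tier3→Premium; Tier4→Value; Tier5→Budget.
Firm B's best replies: Budget→Tier1; Value→Tier4; Plus→Tier1; Premium→Tier1.
Only (Value, Tier4) has each player best-responding; Nash payoffs (15, 14).
Firm B's commitment gain: 14 − 14 = 0.

0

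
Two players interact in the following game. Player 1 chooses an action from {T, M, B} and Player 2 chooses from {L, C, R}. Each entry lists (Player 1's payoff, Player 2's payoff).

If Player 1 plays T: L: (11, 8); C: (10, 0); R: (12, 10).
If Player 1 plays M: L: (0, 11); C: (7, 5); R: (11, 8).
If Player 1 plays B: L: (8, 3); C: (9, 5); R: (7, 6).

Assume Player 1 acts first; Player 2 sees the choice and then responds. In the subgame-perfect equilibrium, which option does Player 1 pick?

Solve by backward induction (Player 1 leads).
- T: Player 2 compares 8, 0, 10 and picks R; Player 1 would get 12.
- M: Player 2 compares 11, 5, 8 and picks L; Player 1 would get 0.
- B: Player 2 compares 3, 5, 6 and picks R; Player 1 would get 7.
Player 1's induced payoffs are 12, 0, 7, so Player 1 commits to T. Subgame-perfect outcome: (T, R) with payoffs (12, 10).

T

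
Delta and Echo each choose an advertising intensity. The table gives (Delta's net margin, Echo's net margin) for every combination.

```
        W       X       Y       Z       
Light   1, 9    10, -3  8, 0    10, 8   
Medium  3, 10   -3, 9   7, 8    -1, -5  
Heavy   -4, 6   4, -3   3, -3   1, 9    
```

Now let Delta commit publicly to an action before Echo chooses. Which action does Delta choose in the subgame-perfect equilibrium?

Medium

Solve by backward induction (Delta leads).
- Light: Echo compares 9, -3, 0, 8 and picks W; Delta would get 1.
- Medium: Echo compares 10, 9, 8, -5 and picks W; Delta would get 3.
- Heavy: Echo compares 6, -3, -3, 9 and picks Z; Delta would get 1.
Among 1, 3, 1, the best is 3 at Medium. Subgame-perfect outcome: (Medium, W) with payoffs (3, 10).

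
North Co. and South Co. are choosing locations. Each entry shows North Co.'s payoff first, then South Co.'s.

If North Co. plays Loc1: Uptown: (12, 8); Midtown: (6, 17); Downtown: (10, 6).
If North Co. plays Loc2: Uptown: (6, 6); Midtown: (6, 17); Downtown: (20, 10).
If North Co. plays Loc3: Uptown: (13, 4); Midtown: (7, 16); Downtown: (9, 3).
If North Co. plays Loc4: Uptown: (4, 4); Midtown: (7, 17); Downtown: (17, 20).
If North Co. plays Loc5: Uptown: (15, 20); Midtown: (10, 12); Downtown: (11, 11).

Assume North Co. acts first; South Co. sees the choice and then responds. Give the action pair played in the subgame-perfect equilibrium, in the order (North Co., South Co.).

(Loc4, Downtown)

Solve by backward induction (North Co. leads).
- Loc1: BR = Midtown, leader payoff 6.
- Loc2: BR = Midtown, leader payoff 6.
- Loc3: BR = Midtown, leader payoff 7.
- Loc4: BR = Downtown, leader payoff 17.
- Loc5: BR = Uptown, leader payoff 15.
Maximizing over 6, 6, 7, 17, 15, North Co. chooses Loc4. Subgame-perfect outcome: (Loc4, Downtown) with payoffs (17, 20).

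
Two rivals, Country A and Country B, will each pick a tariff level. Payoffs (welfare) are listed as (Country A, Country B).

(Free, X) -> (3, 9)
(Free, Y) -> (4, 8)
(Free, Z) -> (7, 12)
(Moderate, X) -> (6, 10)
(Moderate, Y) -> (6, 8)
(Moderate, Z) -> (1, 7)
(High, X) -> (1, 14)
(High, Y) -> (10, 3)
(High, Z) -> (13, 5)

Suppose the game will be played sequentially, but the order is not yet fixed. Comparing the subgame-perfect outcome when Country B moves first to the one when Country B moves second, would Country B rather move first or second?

If Country A leads: Country B's best replies are Free→Z, Moderate→X, High→X; Country A's induced payoffs 7, 6, 1; outcome (Free, Z), payoffs (7, 12).
If Country B leads: Country A's best replies are X→Moderate, Y→High, Z→High; Country B's induced payoffs 10, 3, 5; outcome (Moderate, X), payoffs (6, 10).
Country B gets 10 moving first and 12 moving second, so Country B prefers to move second.

second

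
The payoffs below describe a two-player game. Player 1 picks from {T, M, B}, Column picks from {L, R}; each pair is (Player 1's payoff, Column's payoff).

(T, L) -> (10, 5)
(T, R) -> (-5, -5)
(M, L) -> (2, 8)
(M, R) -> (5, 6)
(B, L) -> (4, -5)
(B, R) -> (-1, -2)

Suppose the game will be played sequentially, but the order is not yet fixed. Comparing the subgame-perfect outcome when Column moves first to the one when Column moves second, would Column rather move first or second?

first

If Player 1 leads: Column's best replies are T→L, M→L, B→R; Player 1's induced payoffs 10, 2, -1; outcome (T, L), payoffs (10, 5).
If Column leads: Player 1's best replies are L→T, R→M; Column's induced payoffs 5, 6; outcome (M, R), payoffs (5, 6).
Column gets 6 moving first and 5 moving second, so Column prefers to move first.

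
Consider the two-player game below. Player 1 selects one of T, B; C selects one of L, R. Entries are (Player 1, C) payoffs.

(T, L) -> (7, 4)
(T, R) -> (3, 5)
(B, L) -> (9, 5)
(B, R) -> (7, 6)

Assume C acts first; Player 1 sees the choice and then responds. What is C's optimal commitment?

Backward induction with C moving first.
- L: BR = B, leader payoff 5.
- R: BR = B, leader payoff 6.
C's induced payoffs are 5, 6, so C commits to R. Subgame-perfect outcome: (B, R) with payoffs (7, 6).

R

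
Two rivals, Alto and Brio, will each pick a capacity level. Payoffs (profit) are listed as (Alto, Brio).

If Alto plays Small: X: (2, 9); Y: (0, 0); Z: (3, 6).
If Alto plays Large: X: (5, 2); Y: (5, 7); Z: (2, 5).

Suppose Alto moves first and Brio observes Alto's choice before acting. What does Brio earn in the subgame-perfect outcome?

Backward induction with Alto moving first.
- Small: Brio compares 9, 0, 6 and picks X; Alto would get 2.
- Large: Brio compares 2, 7, 5 and picks Y; Alto would get 5.
Maximizing over 2, 5, Alto chooses Large. Subgame-perfect outcome: (Large, Y) with payoffs (5, 7).

7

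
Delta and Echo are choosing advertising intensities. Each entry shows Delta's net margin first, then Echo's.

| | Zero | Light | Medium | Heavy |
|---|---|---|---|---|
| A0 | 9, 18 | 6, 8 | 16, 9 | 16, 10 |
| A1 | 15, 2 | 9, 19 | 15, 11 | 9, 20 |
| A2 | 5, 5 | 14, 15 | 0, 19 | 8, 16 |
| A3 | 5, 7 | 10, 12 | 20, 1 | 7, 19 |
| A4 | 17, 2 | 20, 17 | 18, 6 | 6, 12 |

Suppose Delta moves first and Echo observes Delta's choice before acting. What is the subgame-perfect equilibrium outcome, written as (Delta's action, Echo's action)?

Solve by backward induction (Delta leads).
- A0: BR = Zero, leader payoff 9.
- A1: BR = Heavy, leader payoff 9.
- A2: BR = Medium, leader payoff 0.
- A3: BR = Heavy, leader payoff 7.
- A4: BR = Light, leader payoff 20.
Among 9, 9, 0, 7, 20, the best is 20 at A4. Subgame-perfect outcome: (A4, Light) with payoffs (20, 17).

(A4, Light)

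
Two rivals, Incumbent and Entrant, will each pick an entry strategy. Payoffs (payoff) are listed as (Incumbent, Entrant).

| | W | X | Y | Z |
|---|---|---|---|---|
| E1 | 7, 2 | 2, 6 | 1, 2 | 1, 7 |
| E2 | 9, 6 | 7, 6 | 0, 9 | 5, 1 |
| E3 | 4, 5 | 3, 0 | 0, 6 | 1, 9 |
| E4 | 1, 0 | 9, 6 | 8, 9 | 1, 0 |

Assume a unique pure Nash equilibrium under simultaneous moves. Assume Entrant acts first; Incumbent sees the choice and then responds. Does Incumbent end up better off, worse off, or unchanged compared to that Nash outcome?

Solve by backward induction (Entrant leads).
- W → Incumbent plays E2 (best of 7, 9, 4, 1); Entrant gets 6.
- X → Incumbent plays E4 (best of 2, 7, 3, 9); Entrant gets 6.
- Y → Incumbent plays E4 (best of 1, 0, 0, 8); Entrant gets 9.
- Z → Incumbent plays E2 (best of 1, 5, 1, 1); Entrant gets 1.
Among 6, 6, 9, 1, the best is 9 at Y. Subgame-perfect outcome: (E4, Y) with payoffs (8, 9).
For the simultaneous game, intersect best replies.
Incumbent's best replies: W→E2; X→E4; Y→E4; Z→E2.
Entrant's best replies: E1→Z; E2→Y; E3→Z; E4→Y.
Only (E4, Y) has each player best-responding; Nash payoffs (8, 9).
Incumbent earns 8 sequentially versus 8 at the Nash outcome: unchanged.

unchanged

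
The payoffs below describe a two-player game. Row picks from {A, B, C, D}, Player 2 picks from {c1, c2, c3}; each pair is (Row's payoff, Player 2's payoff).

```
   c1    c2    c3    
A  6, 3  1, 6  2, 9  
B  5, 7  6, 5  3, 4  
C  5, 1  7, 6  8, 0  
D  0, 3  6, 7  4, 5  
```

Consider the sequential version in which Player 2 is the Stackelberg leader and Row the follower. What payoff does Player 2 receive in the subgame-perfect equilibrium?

Work backward from Row's decision.
- c1: Row compares 6, 5, 5, 0 and picks A; Player 2 would get 3.
- c2: Row compares 1, 6, 7, 6 and picks C; Player 2 would get 6.
- c3: Row compares 2, 3, 8, 4 and picks C; Player 2 would get 0.
Maximizing over 3, 6, 0, Player 2 chooses c2. Subgame-perfect outcome: (C, c2) with payoffs (7, 6).

6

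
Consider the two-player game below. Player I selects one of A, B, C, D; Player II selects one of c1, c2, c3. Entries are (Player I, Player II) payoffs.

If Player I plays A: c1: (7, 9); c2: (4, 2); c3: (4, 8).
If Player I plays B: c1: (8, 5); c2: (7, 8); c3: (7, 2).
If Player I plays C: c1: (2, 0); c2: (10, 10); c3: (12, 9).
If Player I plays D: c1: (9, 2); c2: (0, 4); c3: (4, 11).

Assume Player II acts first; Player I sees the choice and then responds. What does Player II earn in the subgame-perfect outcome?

10

Solve by backward induction (Player II leads).
- c1: BR = D, leader payoff 2.
- c2: BR = C, leader payoff 10.
- c3: BR = C, leader payoff 9.
Player II's induced payoffs are 2, 10, 9, so Player II commits to c2. Subgame-perfect outcome: (C, c2) with payoffs (10, 10).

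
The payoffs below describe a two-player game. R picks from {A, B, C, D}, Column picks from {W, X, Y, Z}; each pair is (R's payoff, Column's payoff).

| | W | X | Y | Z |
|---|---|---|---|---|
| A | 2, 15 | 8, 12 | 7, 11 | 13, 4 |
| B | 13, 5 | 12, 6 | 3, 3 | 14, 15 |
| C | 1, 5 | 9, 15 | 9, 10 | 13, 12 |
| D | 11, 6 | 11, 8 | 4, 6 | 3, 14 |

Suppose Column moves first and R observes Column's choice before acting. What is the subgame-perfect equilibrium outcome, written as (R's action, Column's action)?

(B, Z)

Work backward from R's decision.
- W: R compares 2, 13, 1, 11 and picks B; Column would get 5.
- X: R compares 8, 12, 9, 11 and picks B; Column would get 6.
- Y: R compares 7, 3, 9, 4 and picks C; Column would get 10.
- Z: R compares 13, 14, 13, 3 and picks B; Column would get 15.
Among 5, 6, 10, 15, the best is 15 at Z. Subgame-perfect outcome: (B, Z) with payoffs (14, 15).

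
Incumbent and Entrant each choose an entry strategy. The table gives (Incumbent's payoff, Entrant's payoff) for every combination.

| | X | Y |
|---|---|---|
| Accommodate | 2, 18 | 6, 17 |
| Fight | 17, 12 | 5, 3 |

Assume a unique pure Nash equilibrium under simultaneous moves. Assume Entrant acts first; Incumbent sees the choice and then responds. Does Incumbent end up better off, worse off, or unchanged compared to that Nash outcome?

worse off

Work backward from Incumbent's decision.
- X: Incumbent compares 2, 17 and picks Fight; Entrant would get 12.
- Y: Incumbent compares 6, 5 and picks Accommodate; Entrant would get 17.
Among 12, 17, the best is 17 at Y. Subgame-perfect outcome: (Accommodate, Y) with payoffs (6, 17).
Under simultaneous play:
Incumbent's best replies: X→Fight; Y→Accommodate.
Entrant's best replies: Accommodate→X; Fight→X.
The unique mutual best reply is (Fight, X), giving (17, 12).
Incumbent earns 6 sequentially versus 17 at the Nash outcome: worse off.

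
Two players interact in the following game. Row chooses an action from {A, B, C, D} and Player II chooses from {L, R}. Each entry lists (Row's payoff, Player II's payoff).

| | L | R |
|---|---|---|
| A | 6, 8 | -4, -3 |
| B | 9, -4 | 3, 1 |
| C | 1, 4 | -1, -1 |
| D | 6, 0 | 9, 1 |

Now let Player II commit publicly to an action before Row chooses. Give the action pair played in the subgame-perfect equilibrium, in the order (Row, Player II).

Solve by backward induction (Player II leads).
- L: BR = B, leader payoff -4.
- R: BR = D, leader payoff 1.
Among -4, 1, the best is 1 at R. Subgame-perfect outcome: (D, R) with payoffs (9, 1).

(D, R)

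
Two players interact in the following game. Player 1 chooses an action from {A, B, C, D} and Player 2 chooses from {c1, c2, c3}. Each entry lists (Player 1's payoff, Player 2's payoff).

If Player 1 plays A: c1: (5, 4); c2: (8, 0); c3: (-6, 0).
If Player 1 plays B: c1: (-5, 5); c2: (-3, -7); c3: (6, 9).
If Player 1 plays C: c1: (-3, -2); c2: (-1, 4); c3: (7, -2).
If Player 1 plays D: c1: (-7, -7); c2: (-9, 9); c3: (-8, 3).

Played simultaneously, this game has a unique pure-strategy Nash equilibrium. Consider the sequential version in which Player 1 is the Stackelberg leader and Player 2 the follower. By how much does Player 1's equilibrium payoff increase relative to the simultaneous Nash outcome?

1

Backward induction with Player 1 moving first.
- A → Player 2 plays c1 (best of 4, 0, 0); Player 1 gets 5.
- B → Player 2 plays c3 (best of 5, -7, 9); Player 1 gets 6.
- C → Player 2 plays c2 (best of -2, 4, -2); Player 1 gets -1.
- D → Player 2 plays c2 (best of -7, 9, 3); Player 1 gets -9.
Maximizing over 5, 6, -1, -9, Player 1 chooses B. Subgame-perfect outcome: (B, c3) with payoffs (6, 9).
For the simultaneous game, intersect best replies.
Player 1's best replies: c1→A; c2→A; c3→C.
Player 2's best replies: A→c1; B→c3; C→c2; D→c2.
The unique mutual best reply is (A, c1), giving (5, 4).
Player 1's commitment gain: 6 − 5 = 1.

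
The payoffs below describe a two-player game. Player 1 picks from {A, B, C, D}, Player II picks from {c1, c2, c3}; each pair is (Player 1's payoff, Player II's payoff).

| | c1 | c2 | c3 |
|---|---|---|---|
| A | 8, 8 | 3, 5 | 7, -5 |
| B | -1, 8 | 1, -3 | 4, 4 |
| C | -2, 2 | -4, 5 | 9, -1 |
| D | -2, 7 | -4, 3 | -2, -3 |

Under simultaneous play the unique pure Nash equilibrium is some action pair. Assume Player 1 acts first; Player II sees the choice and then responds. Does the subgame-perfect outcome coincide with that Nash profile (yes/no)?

yes

Player II best-responds to each possible Player 1 move:
- A: Player II compares 8, 5, -5 and picks c1; Player 1 would get 8.
- B: Player II compares 8, -3, 4 and picks c1; Player 1 would get -1.
- C: Player II compares 2, 5, -1 and picks c2; Player 1 would get -4.
- D: Player II compares 7, 3, -3 and picks c1; Player 1 would get -2.
Player 1's induced payoffs are 8, -1, -4, -2, so Player 1 commits to A. Subgame-perfect outcome: (A, c1) with payoffs (8, 8).
For the simultaneous game, intersect best replies.
Player 1's best replies: c1→A; c2→A; c3→C.
Player II's best replies: A→c1; B→c1; C→c2; D→c1.
The unique mutual best reply is (A, c1), giving (8, 8).
Sequential outcome (A, c1) coincides with the Nash profile (A, c1).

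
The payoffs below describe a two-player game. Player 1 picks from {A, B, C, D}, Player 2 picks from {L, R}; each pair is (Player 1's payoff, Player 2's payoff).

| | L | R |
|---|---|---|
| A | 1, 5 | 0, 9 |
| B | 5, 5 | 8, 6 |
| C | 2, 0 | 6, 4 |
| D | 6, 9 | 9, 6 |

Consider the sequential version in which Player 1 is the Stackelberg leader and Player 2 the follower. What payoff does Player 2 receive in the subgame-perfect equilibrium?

6

Solve by backward induction (Player 1 leads).
- A: BR = R, leader payoff 0.
- B: BR = R, leader payoff 8.
- C: BR = R, leader payoff 6.
- D: BR = L, leader payoff 6.
Among 0, 8, 6, 6, the best is 8 at B. Subgame-perfect outcome: (B, R) with payoffs (8, 6).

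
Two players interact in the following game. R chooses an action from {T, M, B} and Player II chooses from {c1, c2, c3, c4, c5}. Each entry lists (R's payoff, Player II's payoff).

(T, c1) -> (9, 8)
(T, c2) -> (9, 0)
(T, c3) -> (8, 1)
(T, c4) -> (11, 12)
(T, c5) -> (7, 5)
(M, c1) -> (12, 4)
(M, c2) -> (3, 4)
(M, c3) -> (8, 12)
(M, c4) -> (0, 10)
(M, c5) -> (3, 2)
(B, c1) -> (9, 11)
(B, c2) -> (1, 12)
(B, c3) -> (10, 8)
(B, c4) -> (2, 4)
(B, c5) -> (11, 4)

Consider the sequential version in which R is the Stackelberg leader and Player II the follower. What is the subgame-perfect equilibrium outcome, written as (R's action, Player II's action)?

Work backward from Player II's decision.
- T: BR = c4, leader payoff 11.
- M: BR = c3, leader payoff 8.
- B: BR = c2, leader payoff 1.
Among 11, 8, 1, the best is 11 at T. Subgame-perfect outcome: (T, c4) with payoffs (11, 12).

(T, c4)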